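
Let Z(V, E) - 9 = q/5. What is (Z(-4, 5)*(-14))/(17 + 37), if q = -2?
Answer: -301/135 ≈ -2.2296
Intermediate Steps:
Z(V, E) = 43/5 (Z(V, E) = 9 - 2/5 = 9 - 2*⅕ = 9 - ⅖ = 43/5)
(Z(-4, 5)*(-14))/(17 + 37) = ((43/5)*(-14))/(17 + 37) = -602/5/54 = -602/5*1/54 = -301/135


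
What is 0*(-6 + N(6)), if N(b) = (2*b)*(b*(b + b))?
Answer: 0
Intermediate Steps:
N(b) = 4*b**3 (N(b) = (2*b)*(b*(2*b)) = (2*b)*(2*b**2) = 4*b**3)
0*(-6 + N(6)) = 0*(-6 + 4*6**3) = 0*(-6 + 4*216) = 0*(-6 + 864) = 0*858 = 0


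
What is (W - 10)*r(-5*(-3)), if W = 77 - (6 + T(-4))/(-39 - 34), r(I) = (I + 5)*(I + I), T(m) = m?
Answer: 2935800/73 ≈ 40216.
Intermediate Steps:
r(I) = 2*I*(5 + I) (r(I) = (5 + I)*(2*I) = 2*I*(5 + I))
W = 5623/73 (W = 77 - (6 - 4)/(-39 - 34) = 77 - 2/(-73) = 77 - 2*(-1)/73 = 77 - 1*(-2/73) = 77 + 2/73 = 5623/73 ≈ 77.027)
(W - 10)*r(-5*(-3)) = (5623/73 - 10)*(2*(-5*(-3))*(5 - 5*(-3))) = 4893*(2*15*(5 + 15))/73 = 4893*(2*15*20)/73 = (4893/73)*600 = 2935800/73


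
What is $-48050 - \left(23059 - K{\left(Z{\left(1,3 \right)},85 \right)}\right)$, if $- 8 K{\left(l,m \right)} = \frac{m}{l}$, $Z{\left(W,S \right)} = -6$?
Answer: $- \frac{3413147}{48} \approx -71107.0$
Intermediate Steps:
$K{\left(l,m \right)} = - \frac{m}{8 l}$ ($K{\left(l,m \right)} = - \frac{m \frac{1}{l}}{8} = - \frac{m}{8 l}$)
$-48050 - \left(23059 - K{\left(Z{\left(1,3 \right)},85 \right)}\right) = -48050 - \left(23059 - \left(- \frac{1}{8}\right) 85 \frac{1}{-6}\right) = -48050 - \left(23059 - \left(- \frac{1}{8}\right) 85 \left(- \frac{1}{6}\right)\right) = -48050 - \left(23059 - \frac{85}{48}\right) = -48050 - \frac{1106747}{48} = - \frac{3413147}{48}$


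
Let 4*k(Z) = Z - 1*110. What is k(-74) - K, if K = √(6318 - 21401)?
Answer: -46 - I*√15083 ≈ -46.0 - 122.81*I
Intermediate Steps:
k(Z) = -55/2 + Z/4 (k(Z) = (Z - 1*110)/4 = (Z - 110)/4 = (-110 + Z)/4 = -55/2 + Z/4)
K = I*√15083 (K = √(-15083) = I*√15083 ≈ 122.81*I)
k(-74) - K = (-55/2 + (¼)*(-74)) - I*√15083 = (-55/2 - 37/2) - I*√15083 = -46 - I*√15083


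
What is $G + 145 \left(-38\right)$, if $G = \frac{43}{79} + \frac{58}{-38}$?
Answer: $- \frac{8271984}{1501} \approx -5511.0$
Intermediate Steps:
$G = - \frac{1474}{1501}$ ($G = 43 \cdot \frac{1}{79} + 58 \left(- \frac{1}{38}\right) = \frac{43}{79} - \frac{29}{19} = - \frac{1474}{1501} \approx -0.98201$)
$G + 145 \left(-38\right) = - \frac{1474}{1501} + 145 \left(-38\right) = - \frac{1474}{1501} - 5510 = - \frac{8271984}{1501}$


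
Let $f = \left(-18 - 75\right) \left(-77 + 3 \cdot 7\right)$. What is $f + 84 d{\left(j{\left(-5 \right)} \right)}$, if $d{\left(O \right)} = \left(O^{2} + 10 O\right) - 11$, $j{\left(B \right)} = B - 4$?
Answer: $3528$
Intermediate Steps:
$j{\left(B \right)} = -4 + B$
$d{\left(O \right)} = -11 + O^{2} + 10 O$
$f = 5208$ ($f = - 93 \left(-77 + 21\right) = \left(-93\right) \left(-56\right) = 5208$)
$f + 84 d{\left(j{\left(-5 \right)} \right)} = 5208 + 84 \left(-11 + \left(-4 - 5\right)^{2} + 10 \left(-4 - 5\right)\right) = 5208 + 84 \left(-11 + \left(-9\right)^{2} + 10 \left(-9\right)\right) = 5208 + 84 \left(-11 + 81 - 90\right) = 5208 + 84 \left(-20\right) = 5208 - 1680 = 3528$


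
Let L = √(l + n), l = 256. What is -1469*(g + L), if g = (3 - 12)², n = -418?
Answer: -118989 - 13221*I*√2 ≈ -1.1899e+5 - 18697.0*I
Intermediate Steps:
g = 81 (g = (-9)² = 81)
L = 9*I*√2 (L = √(256 - 418) = √(-162) = 9*I*√2 ≈ 12.728*I)
-1469*(g + L) = -1469*(81 + 9*I*√2) = -118989 - 13221*I*√2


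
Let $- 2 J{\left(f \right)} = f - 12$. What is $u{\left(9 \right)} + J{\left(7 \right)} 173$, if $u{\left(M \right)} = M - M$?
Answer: $\frac{865}{2} \approx 432.5$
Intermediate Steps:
$u{\left(M \right)} = 0$
$J{\left(f \right)} = 6 - \frac{f}{2}$ ($J{\left(f \right)} = - \frac{f - 12}{2} = - \frac{-12 + f}{2} = 6 - \frac{f}{2}$)
$u{\left(9 \right)} + J{\left(7 \right)} 173 = 0 + \left(6 - \frac{7}{2}\right) 173 = 0 + \frac{5}{2} \cdot 173 = 0 + \frac{865}{2} = \frac{865}{2}$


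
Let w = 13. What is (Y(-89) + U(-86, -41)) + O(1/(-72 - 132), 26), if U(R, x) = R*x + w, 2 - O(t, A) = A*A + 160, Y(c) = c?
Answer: 2616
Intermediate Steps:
O(t, A) = -158 - A² (O(t, A) = 2 - (A*A + 160) = 2 - (A² + 160) = 2 - (160 + A²) = 2 + (-160 - A²) = -158 - A²)
U(R, x) = 13 + R*x (U(R, x) = R*x + 13 = 13 + R*x)
(Y(-89) + U(-86, -41)) + O(1/(-72 - 132), 26) = (-89 + (13 - 86*(-41))) + (-158 - 1*26²) = (-89 + (13 + 3526)) + (-158 - 1*676) = (-89 + 3539) + (-158 - 676) = 3450 - 834 = 2616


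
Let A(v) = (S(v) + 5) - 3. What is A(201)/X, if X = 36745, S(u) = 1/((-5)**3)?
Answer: 249/4593125 ≈ 5.4211e-5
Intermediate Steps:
S(u) = -1/125 (S(u) = 1/(-125) = -1/125)
A(v) = 249/125 (A(v) = (-1/125 + 5) - 3 = 624/125 - 3 = 249/125)
A(201)/X = (249/125)/36745 = (249/125)*(1/36745) = 249/4593125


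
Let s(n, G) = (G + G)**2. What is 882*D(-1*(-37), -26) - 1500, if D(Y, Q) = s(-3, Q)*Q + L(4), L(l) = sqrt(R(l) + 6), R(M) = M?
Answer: -62009628 + 882*sqrt(10) ≈ -6.2007e+7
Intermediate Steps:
s(n, G) = 4*G**2 (s(n, G) = (2*G)**2 = 4*G**2)
L(l) = sqrt(6 + l) (L(l) = sqrt(l + 6) = sqrt(6 + l))
D(Y, Q) = sqrt(10) + 4*Q**3 (D(Y, Q) = (4*Q**2)*Q + sqrt(6 + 4) = 4*Q**3 + sqrt(10) = sqrt(10) + 4*Q**3)
882*D(-1*(-37), -26) - 1500 = 882*(sqrt(10) + 4*(-26)**3) - 1500 = 882*(sqrt(10) + 4*(-17576)) - 1500 = 882*(sqrt(10) - 70304) - 1500 = 882*(-70304 + sqrt(10)) - 1500 = (-62008128 + 882*sqrt(10)) - 1500 = -62009628 + 882*sqrt(10)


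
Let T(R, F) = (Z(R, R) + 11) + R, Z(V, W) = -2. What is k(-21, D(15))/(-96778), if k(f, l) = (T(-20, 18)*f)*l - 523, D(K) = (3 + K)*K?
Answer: -61847/96778 ≈ -0.63906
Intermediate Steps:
D(K) = K*(3 + K)
T(R, F) = 9 + R (T(R, F) = (-2 + 11) + R = 9 + R)
k(f, l) = -523 - 11*f*l (k(f, l) = ((9 - 20)*f)*l - 523 = (-11*f)*l - 523 = -11*f*l - 523 = -523 - 11*f*l)
k(-21, D(15))/(-96778) = (-523 - 11*(-21)*15*(3 + 15))/(-96778) = (-523 - 11*(-21)*15*18)*(-1/96778) = (-523 - 11*(-21)*270)*(-1/96778) = (-523 + 62370)*(-1/96778) = 61847*(-1/96778) = -61847/96778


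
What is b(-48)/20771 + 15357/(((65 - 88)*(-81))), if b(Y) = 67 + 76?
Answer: 106415552/12898791 ≈ 8.2500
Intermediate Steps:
b(Y) = 143
b(-48)/20771 + 15357/(((65 - 88)*(-81))) = 143/20771 + 15357/(((65 - 88)*(-81))) = 143*(1/20771) + 15357/((-23*(-81))) = 143/20771 + 15357/1863 = 143/20771 + 15357*(1/1863) = 143/20771 + 5119/621 = 106415552/12898791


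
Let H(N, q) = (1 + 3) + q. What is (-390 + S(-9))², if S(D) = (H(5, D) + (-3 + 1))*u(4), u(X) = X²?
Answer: 252004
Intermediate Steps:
H(N, q) = 4 + q
S(D) = 32 + 16*D (S(D) = ((4 + D) + (-3 + 1))*4² = ((4 + D) - 2)*16 = (2 + D)*16 = 32 + 16*D)
(-390 + S(-9))² = (-390 + (32 + 16*(-9)))² = (-390 + (32 - 144))² = (-390 - 112)² = (-502)² = 252004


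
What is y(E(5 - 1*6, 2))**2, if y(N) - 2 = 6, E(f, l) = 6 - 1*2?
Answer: 64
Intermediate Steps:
E(f, l) = 4 (E(f, l) = 6 - 2 = 4)
y(N) = 8 (y(N) = 2 + 6 = 8)
y(E(5 - 1*6, 2))**2 = 8**2 = 64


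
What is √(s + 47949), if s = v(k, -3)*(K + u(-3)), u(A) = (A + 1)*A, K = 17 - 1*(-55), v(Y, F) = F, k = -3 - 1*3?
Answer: √47715 ≈ 218.44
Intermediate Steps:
k = -6 (k = -3 - 3 = -6)
K = 72 (K = 17 + 55 = 72)
u(A) = A*(1 + A) (u(A) = (1 + A)*A = A*(1 + A))
s = -234 (s = -3*(72 - 3*(1 - 3)) = -3*(72 - 3*(-2)) = -3*(72 + 6) = -3*78 = -234)
√(s + 47949) = √(-234 + 47949) = √47715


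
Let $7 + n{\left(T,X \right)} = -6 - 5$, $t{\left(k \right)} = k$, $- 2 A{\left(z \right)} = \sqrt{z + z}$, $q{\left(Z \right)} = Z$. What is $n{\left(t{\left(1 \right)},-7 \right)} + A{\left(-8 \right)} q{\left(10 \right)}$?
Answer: $-18 - 20 i \approx -18.0 - 20.0 i$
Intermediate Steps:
$A{\left(z \right)} = - \frac{\sqrt{2} \sqrt{z}}{2}$ ($A{\left(z \right)} = - \frac{\sqrt{z + z}}{2} = - \frac{\sqrt{2 z}}{2} = - \frac{\sqrt{2} \sqrt{z}}{2}$)
$n{\left(T,X \right)} = -18$ ($n{\left(T,X \right)} = -7 - 11 = -18$)
$n{\left(t{\left(1 \right)},-7 \right)} + A{\left(-8 \right)} q{\left(10 \right)} = -18 + - \frac{\sqrt{2} \sqrt{-8}}{2} \cdot 10 = -18 + - \frac{\sqrt{2} \cdot 2 i \sqrt{2}}{2} \cdot 10 = -18 + - 2 i 10 = -18 - 20 i$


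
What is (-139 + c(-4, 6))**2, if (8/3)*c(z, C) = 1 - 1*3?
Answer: 312481/16 ≈ 19530.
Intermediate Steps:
c(z, C) = -3/4 (c(z, C) = 3*(1 - 1*3)/8 = 3*(1 - 3)/8 = (3/8)*(-2) = -3/4)
(-139 + c(-4, 6))**2 = (-139 - 3/4)**2 = (-559/4)**2 = 312481/16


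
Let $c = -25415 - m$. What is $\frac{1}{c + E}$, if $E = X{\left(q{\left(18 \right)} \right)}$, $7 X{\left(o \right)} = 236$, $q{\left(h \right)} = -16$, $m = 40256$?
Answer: $- \frac{7}{459461} \approx -1.5235 \cdot 10^{-5}$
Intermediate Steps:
$c = -65671$ ($c = -25415 - 40256 = -65671$)
$X{\left(o \right)} = \frac{236}{7}$ ($X{\left(o \right)} = \frac{1}{7} \cdot 236 = \frac{236}{7}$)
$E = \frac{236}{7} \approx 33.714$
$\frac{1}{c + E} = \frac{1}{-65671 + \frac{236}{7}} = \frac{1}{- \frac{459461}{7}} = - \frac{7}{459461}$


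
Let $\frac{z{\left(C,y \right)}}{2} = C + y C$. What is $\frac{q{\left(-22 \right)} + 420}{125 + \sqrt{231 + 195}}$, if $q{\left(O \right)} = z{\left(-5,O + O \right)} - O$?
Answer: $\frac{109000}{15199} - \frac{872 \sqrt{426}}{15199} \approx 5.9874$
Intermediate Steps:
$z{\left(C,y \right)} = 2 C + 2 C y$ ($z{\left(C,y \right)} = 2 \left(C + y C\right) = 2 \left(C + C y\right) = 2 C + 2 C y$)
$q{\left(O \right)} = -10 - 21 O$ ($q{\left(O \right)} = 2 \left(-5\right) \left(1 + \left(O + O\right)\right) - O = 2 \left(-5\right) \left(1 + 2 O\right) - O = \left(-10 - 20 O\right) - O = -10 - 21 O$)
$\frac{q{\left(-22 \right)} + 420}{125 + \sqrt{231 + 195}} = \frac{\left(-10 - -462\right) + 420}{125 + \sqrt{231 + 195}} = \frac{\left(-10 + 462\right) + 420}{125 + \sqrt{426}} = \frac{452 + 420}{125 + \sqrt{426}} = \frac{872}{125 + \sqrt{426}}$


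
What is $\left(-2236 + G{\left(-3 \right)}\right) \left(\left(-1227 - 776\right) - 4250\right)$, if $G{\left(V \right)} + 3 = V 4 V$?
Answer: $13775359$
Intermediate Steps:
$G{\left(V \right)} = -3 + 4 V^{2}$ ($G{\left(V \right)} = -3 + V 4 V = -3 + 4 V V = -3 + 4 V^{2}$)
$\left(-2236 + G{\left(-3 \right)}\right) \left(\left(-1227 - 776\right) - 4250\right) = \left(-2236 - \left(3 - 4 \left(-3\right)^{2}\right)\right) \left(\left(-1227 - 776\right) - 4250\right) = \left(-2236 + \left(-3 + 4 \cdot 9\right)\right) \left(-2003 - 4250\right) = \left(-2236 + \left(-3 + 36\right)\right) \left(-6253\right) = \left(-2236 + 33\right) \left(-6253\right) = \left(-2203\right) \left(-6253\right) = 13775359$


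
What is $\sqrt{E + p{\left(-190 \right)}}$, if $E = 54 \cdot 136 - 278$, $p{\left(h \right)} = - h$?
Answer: $2 \sqrt{1814} \approx 85.182$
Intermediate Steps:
$E = 7066$ ($E = 7344 - 278 = 7066$)
$\sqrt{E + p{\left(-190 \right)}} = \sqrt{7066 - -190} = \sqrt{7066 + 190} = \sqrt{7256} = 2 \sqrt{1814}$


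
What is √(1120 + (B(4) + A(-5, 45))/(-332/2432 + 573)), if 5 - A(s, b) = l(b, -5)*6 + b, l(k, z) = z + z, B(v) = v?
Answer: 4*√8492268712582/348301 ≈ 33.467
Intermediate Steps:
l(k, z) = 2*z
A(s, b) = 65 - b (A(s, b) = 5 - ((2*(-5))*6 + b) = 5 - (-10*6 + b) = 5 - (-60 + b) = 5 + (60 - b) = 65 - b)
√(1120 + (B(4) + A(-5, 45))/(-332/2432 + 573)) = √(1120 + (4 + (65 - 1*45))/(-332/2432 + 573)) = √(1120 + (4 + (65 - 45))/(-332*1/2432 + 573)) = √(1120 + (4 + 20)/(-83/608 + 573)) = √(1120 + 24/(348301/608)) = √(1120 + 24*(608/348301)) = √(1120 + 14592/348301) = √(390111712/348301) = 4*√8492268712582/348301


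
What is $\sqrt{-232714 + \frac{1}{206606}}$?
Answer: $\frac{i \sqrt{9933638934559898}}{206606} \approx 482.4 i$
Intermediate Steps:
$\sqrt{-232714 + \frac{1}{206606}} = \sqrt{- \frac{48080108683}{206606}} = \frac{i \sqrt{9933638934559898}}{206606}$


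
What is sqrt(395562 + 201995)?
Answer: sqrt(597557) ≈ 773.02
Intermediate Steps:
sqrt(395562 + 201995) = sqrt(597557)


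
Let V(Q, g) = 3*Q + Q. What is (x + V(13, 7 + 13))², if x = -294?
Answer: 58564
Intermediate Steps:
V(Q, g) = 4*Q
(x + V(13, 7 + 13))² = (-294 + 4*13)² = (-294 + 52)² = (-242)² = 58564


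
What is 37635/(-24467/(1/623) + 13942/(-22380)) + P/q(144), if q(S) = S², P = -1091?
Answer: -194822920624651/3536908763556096 ≈ -0.055083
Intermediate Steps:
37635/(-24467/(1/623) + 13942/(-22380)) + P/q(144) = 37635/(-24467/(1/623) + 13942/(-22380)) - 1091/(144²) = 37635/(-24467/1/623 + 13942*(-1/22380)) - 1091/20736 = 37635/(-24467*623 - 6971/11190) - 1091*1/20736 = 37635/(-15242941 - 6971/11190) - 1091/20736 = 37635/(-170568516761/11190) - 1091/20736 = 37635*(-11190/170568516761) - 1091/20736 = -421135650/170568516761 - 1091/20736 = -194822920624651/3536908763556096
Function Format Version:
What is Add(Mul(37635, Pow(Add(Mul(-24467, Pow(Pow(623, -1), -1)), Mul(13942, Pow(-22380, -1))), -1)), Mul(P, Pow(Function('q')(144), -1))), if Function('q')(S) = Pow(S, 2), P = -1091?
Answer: Rational(-194822920624651, 3536908763556096) ≈ -0.055083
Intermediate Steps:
Add(Mul(37635, Pow(Add(Mul(-24467, Pow(Pow(623, -1), -1)), Mul(13942, Pow(-22380, -1))), -1)), Mul(P, Pow(Function('q')(144), -1))) = Add(Mul(37635, Pow(Add(Mul(-24467, Pow(Pow(623, -1), -1)), Mul(13942, Pow(-22380, -1))), -1)), Mul(-1091, Pow(Pow(144, 2), -1))) = Add(Mul(37635, Pow(Add(Mul(-24467, Pow(Rational(1, 623), -1)), Mul(13942, Rational(-1, 22380))), -1)), Mul(-1091, Pow(20736, -1))) = Add(Mul(37635, Pow(Add(Mul(-24467, 623), Rational(-6971, 11190)), -1)), Mul(-1091, Rational(1, 20736))) = Add(Mul(37635, Pow(Add(-15242941, Rational(-6971, 11190)), -1)), Rational(-1091, 20736)) = Add(Mul(37635, Pow(Rational(-170568516761, 11190), -1)), Rational(-1091, 20736)) = Add(Mul(37635, Rational(-11190, 170568516761)), Rational(-1091, 20736)) = Add(Rational(-421135650, 170568516761), Rational(-1091, 20736)) = Rational(-194822920624651, 3536908763556096)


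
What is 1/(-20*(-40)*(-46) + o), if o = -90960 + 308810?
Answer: 1/181050 ≈ 5.5233e-6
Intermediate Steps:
o = 217850
1/(-20*(-40)*(-46) + o) = 1/(-20*(-40)*(-46) + 217850) = 1/(800*(-46) + 217850) = 1/(-36800 + 217850) = 1/181050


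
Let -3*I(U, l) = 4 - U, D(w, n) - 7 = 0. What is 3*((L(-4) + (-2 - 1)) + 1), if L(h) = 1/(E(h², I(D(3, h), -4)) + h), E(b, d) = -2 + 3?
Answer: -7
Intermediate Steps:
D(w, n) = 7 (D(w, n) = 7 + 0 = 7)
I(U, l) = -4/3 + U/3 (I(U, l) = -(4 - U)/3 = -4/3 + U/3)
E(b, d) = 1
L(h) = 1/(1 + h)
3*((L(-4) + (-2 - 1)) + 1) = 3*((1/(1 - 4) + (-2 - 1)) + 1) = 3*((1/(-3) - 3) + 1) = 3*((-⅓ - 3) + 1) = 3*(-10/3 + 1) = 3*(-7/3) = -7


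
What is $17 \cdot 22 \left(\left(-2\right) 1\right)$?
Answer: $-748$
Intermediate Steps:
$17 \cdot 22 \left(\left(-2\right) 1\right) = 374 \left(-2\right) = -748$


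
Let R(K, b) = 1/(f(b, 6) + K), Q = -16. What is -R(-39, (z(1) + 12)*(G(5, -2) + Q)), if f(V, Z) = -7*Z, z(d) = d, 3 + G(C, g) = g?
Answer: 1/81 ≈ 0.012346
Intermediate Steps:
G(C, g) = -3 + g
R(K, b) = 1/(-42 + K) (R(K, b) = 1/(-7*6 + K) = 1/(-42 + K))
-R(-39, (z(1) + 12)*(G(5, -2) + Q)) = -1/(-42 - 39) = -1/(-81) = -1*(-1/81) = 1/81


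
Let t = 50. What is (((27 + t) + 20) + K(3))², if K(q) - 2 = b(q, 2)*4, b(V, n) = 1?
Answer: 10609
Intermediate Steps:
K(q) = 6 (K(q) = 2 + 1*4 = 2 + 4 = 6)
(((27 + t) + 20) + K(3))² = (((27 + 50) + 20) + 6)² = ((77 + 20) + 6)² = (97 + 6)² = 103² = 10609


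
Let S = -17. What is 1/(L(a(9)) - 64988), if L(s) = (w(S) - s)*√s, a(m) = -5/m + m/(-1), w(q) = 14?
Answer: -11844063/769722932540 - 1431*I*√86/769722932540 ≈ -1.5387e-5 - 1.7241e-8*I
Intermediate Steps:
a(m) = -m - 5/m (a(m) = -5/m + m*(-1) = -5/m - m = -m - 5/m)
L(s) = √s*(14 - s) (L(s) = (14 - s)*√s = √s*(14 - s))
1/(L(a(9)) - 64988) = 1/(√(-1*9 - 5/9)*(14 - (-1*9 - 5/9)) - 64988) = 1/(√(-9 - 5*⅑)*(14 - (-9 - 5*⅑)) - 64988) = 1/(√(-9 - 5/9)*(14 - (-9 - 5/9)) - 64988) = 1/(√(-86/9)*(14 - 1*(-86/9)) - 64988) = 1/((I*√86/3)*(14 + 86/9) - 64988) = 1/((I*√86/3)*(212/9) - 64988) = 1/(212*I*√86/27 - 64988) = 1/(-64988 + 212*I*√86/27)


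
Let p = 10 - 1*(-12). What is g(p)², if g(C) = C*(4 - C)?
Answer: 156816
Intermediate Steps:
p = 22 (p = 10 + 12 = 22)
g(p)² = (22*(4 - 1*22))² = (22*(4 - 22))² = (22*(-18))² = (-396)² = 156816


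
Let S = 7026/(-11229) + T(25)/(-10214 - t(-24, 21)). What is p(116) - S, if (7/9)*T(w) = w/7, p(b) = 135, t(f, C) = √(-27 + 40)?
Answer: 865027156447633/6378026294227 - 75*√13/1703987789 ≈ 135.63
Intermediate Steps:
t(f, C) = √13
T(w) = 9*w/49 (T(w) = 9*(w/7)/7 = 9*w/49)
S = -2342/3743 + 225/(49*(-10214 - √13)) (S = 7026/(-11229) + ((9/49)*25)/(-10214 - √13) = 7026*(-1/11229) + 225/(49*(-10214 - √13)) = -2342/3743 + 225/(49*(-10214 - √13)) ≈ -0.62615)
p(116) - S = 135 - (-3993606726988/6378026294227 + 75*√13/1703987789) = 135 + (3993606726988/6378026294227 - 75*√13/1703987789) = 865027156447633/6378026294227 - 75*√13/1703987789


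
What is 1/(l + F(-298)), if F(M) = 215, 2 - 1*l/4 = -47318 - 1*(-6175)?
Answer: 1/164795 ≈ 6.0681e-6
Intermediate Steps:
l = 164580 (l = 8 - 4*(-47318 - 1*(-6175)) = 8 - 4*(-47318 + 6175) = 8 - 4*(-41143) = 8 + 164572 = 164580)
1/(l + F(-298)) = 1/(164580 + 215) = 1/164795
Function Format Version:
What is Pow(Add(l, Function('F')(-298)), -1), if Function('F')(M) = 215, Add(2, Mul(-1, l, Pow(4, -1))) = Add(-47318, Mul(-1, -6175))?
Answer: Rational(1, 164795) ≈ 6.0681e-6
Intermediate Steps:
l = 164580 (l = Add(8, Mul(-4, Add(-47318, Mul(-1, -6175)))) = Add(8, Mul(-4, Add(-47318, 6175))) = Add(8, Mul(-4, -41143)) = Add(8, 164572) = 164580)
Pow(Add(l, Function('F')(-298)), -1) = Pow(Add(164580, 215), -1) = Pow(164795, -1) = Rational(1, 164795)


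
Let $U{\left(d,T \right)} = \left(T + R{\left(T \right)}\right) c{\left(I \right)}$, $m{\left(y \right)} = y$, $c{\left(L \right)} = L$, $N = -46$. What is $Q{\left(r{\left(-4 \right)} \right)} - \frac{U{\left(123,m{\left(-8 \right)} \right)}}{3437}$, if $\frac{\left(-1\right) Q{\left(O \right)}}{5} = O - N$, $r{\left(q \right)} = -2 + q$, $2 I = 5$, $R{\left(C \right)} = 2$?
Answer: $- \frac{687385}{3437} \approx -200.0$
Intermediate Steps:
$I = \frac{5}{2}$ ($I = \frac{1}{2} \cdot 5 = \frac{5}{2} \approx 2.5$)
$U{\left(d,T \right)} = 5 + \frac{5 T}{2}$ ($U{\left(d,T \right)} = \left(T + 2\right) \frac{5}{2} = \left(2 + T\right) \frac{5}{2} = 5 + \frac{5 T}{2}$)
$Q{\left(O \right)} = -230 - 5 O$ ($Q{\left(O \right)} = - 5 \left(O - -46\right) = - 5 \left(O + 46\right) = - 5 \left(46 + O\right) = -230 - 5 O$)
$Q{\left(r{\left(-4 \right)} \right)} - \frac{U{\left(123,m{\left(-8 \right)} \right)}}{3437} = \left(-230 - 5 \left(-2 - 4\right)\right) - \frac{5 + \frac{5}{2} \left(-8\right)}{3437} = \left(-230 - -30\right) - \left(5 - 20\right) \frac{1}{3437} = \left(-230 + 30\right) - \left(-15\right) \frac{1}{3437} = -200 - - \frac{15}{3437} = -200 + \frac{15}{3437} = - \frac{687385}{3437}$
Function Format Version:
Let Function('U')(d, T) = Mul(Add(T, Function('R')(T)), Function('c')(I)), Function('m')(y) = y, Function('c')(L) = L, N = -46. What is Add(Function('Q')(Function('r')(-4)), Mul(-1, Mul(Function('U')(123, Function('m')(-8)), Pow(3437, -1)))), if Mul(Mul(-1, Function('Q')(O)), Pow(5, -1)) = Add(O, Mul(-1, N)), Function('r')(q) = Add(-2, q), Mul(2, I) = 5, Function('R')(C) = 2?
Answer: Rational(-687385, 3437) ≈ -200.00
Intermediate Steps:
I = Rational(5, 2) (I = Mul(Rational(1, 2), 5) = Rational(5, 2) ≈ 2.5000)
Function('U')(d, T) = Add(5, Mul(Rational(5, 2), T)) (Function('U')(d, T) = Mul(Add(T, 2), Rational(5, 2)) = Mul(Add(2, T), Rational(5, 2)) = Add(5, Mul(Rational(5, 2), T)))
Function('Q')(O) = Add(-230, Mul(-5, O)) (Function('Q')(O) = Mul(-5, Add(O, Mul(-1, -46))) = Mul(-5, Add(O, 46)) = Mul(-5, Add(46, O)) = Add(-230, Mul(-5, O)))
Add(Function('Q')(Function('r')(-4)), Mul(-1, Mul(Function('U')(123, Function('m')(-8)), Pow(3437, -1)))) = Add(Add(-230, Mul(-5, Add(-2, -4))), Mul(-1, Mul(Add(5, Mul(Rational(5, 2), -8)), Pow(3437, -1)))) = Add(Add(-230, Mul(-5, -6)), Mul(-1, Mul(Add(5, -20), Rational(1, 3437)))) = Add(Add(-230, 30), Mul(-1, Mul(-15, Rational(1, 3437)))) = Add(-200, Mul(-1, Rational(-15, 3437))) = Add(-200, Rational(15, 3437)) = Rational(-687385, 3437)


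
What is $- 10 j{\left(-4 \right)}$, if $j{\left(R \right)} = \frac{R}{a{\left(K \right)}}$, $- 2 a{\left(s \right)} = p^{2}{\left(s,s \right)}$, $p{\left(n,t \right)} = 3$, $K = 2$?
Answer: $- \frac{80}{9} \approx -8.8889$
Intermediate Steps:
$a{\left(s \right)} = - \frac{9}{2}$ ($a{\left(s \right)} = - \frac{3^{2}}{2} = \left(- \frac{1}{2}\right) 9 = - \frac{9}{2}$)
$j{\left(R \right)} = - \frac{2 R}{9}$ ($j{\left(R \right)} = \frac{R}{- \frac{9}{2}} = R \left(- \frac{2}{9}\right) = - \frac{2 R}{9}$)
$- 10 j{\left(-4 \right)} = - 10 \left(\left(- \frac{2}{9}\right) \left(-4\right)\right) = \left(-10\right) \frac{8}{9} = - \frac{80}{9}$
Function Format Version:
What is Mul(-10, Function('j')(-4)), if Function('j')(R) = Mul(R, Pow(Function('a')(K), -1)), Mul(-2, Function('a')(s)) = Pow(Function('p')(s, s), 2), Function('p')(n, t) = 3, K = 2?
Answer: Rational(-80, 9) ≈ -8.8889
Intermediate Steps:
Function('a')(s) = Rational(-9, 2) (Function('a')(s) = Mul(Rational(-1, 2), Pow(3, 2)) = Mul(Rational(-1, 2), 9) = Rational(-9, 2))
Function('j')(R) = Mul(Rational(-2, 9), R) (Function('j')(R) = Mul(R, Pow(Rational(-9, 2), -1)) = Mul(R, Rational(-2, 9)) = Mul(Rational(-2, 9), R))
Mul(-10, Function('j')(-4)) = Mul(-10, Mul(Rational(-2, 9), -4)) = Mul(-10, Rational(8, 9)) = Rational(-80, 9)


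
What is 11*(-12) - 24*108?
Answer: -2724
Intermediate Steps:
11*(-12) - 24*108 = -132 - 2592 = -2724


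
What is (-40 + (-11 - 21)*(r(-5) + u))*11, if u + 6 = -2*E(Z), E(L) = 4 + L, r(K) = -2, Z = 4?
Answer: 8008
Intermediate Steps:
u = -22 (u = -6 - 2*(4 + 4) = -6 - 2*8 = -6 - 16 = -22)
(-40 + (-11 - 21)*(r(-5) + u))*11 = (-40 + (-11 - 21)*(-2 - 22))*11 = (-40 - 32*(-24))*11 = (-40 + 768)*11 = 728*11 = 8008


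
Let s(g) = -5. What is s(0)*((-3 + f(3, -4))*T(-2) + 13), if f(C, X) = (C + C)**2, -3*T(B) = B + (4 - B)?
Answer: 155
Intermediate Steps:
T(B) = -4/3 (T(B) = -(B + (4 - B))/3 = -1/3*4 = -4/3)
f(C, X) = 4*C**2 (f(C, X) = (2*C)**2 = 4*C**2)
s(0)*((-3 + f(3, -4))*T(-2) + 13) = -5*((-3 + 4*3**2)*(-4/3) + 13) = -5*((-3 + 4*9)*(-4/3) + 13) = -5*((-3 + 36)*(-4/3) + 13) = -5*(33*(-4/3) + 13) = -5*(-44 + 13) = -5*(-31) = 155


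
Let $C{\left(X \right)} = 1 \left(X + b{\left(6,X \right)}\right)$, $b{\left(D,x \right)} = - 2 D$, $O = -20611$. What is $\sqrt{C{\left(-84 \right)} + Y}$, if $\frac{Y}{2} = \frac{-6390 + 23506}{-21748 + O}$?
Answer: $\frac{2 i \sqrt{43425345466}}{42359} \approx 9.8391 i$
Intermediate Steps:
$Y = - \frac{34232}{42359}$ ($Y = 2 \frac{-6390 + 23506}{-21748 - 20611} = 2 \frac{17116}{-42359} = 2 \cdot 17116 \left(- \frac{1}{42359}\right) = 2 \left(- \frac{17116}{42359}\right) = - \frac{34232}{42359} \approx -0.80814$)
$C{\left(X \right)} = -12 + X$ ($C{\left(X \right)} = 1 \left(X - 12\right) = 1 \left(-12 + X\right) = -12 + X$)
$\sqrt{C{\left(-84 \right)} + Y} = \sqrt{\left(-12 - 84\right) - \frac{34232}{42359}} = \sqrt{-96 - \frac{34232}{42359}} = \sqrt{- \frac{4100696}{42359}} = \frac{2 i \sqrt{43425345466}}{42359}$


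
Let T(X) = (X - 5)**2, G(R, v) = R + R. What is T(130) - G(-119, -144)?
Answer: 15863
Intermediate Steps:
G(R, v) = 2*R
T(X) = (-5 + X)**2
T(130) - G(-119, -144) = (-5 + 130)**2 - 2*(-119) = 125**2 - 1*(-238) = 15625 + 238 = 15863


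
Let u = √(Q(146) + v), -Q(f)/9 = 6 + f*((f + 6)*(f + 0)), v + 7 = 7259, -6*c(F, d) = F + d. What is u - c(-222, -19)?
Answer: -241/6 + I*√29153090 ≈ -40.167 + 5399.4*I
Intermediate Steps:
c(F, d) = -F/6 - d/6 (c(F, d) = -(F + d)/6 = -F/6 - d/6)
v = 7252 (v = -7 + 7259 = 7252)
Q(f) = -54 - 9*f²*(6 + f) (Q(f) = -9*(6 + f*((f + 6)*(f + 0))) = -9*(6 + f*((6 + f)*f)) = -9*(6 + f*(f*(6 + f))) = -9*(6 + f²*(6 + f)) = -54 - 9*f²*(6 + f))
u = I*√29153090 (u = √((-54 - 54*146² - 9*146³) + 7252) = √((-54 - 54*21316 - 9*3112136) + 7252) = √((-54 - 1151064 - 28009224) + 7252) = √(-29160342 + 7252) = √(-29153090) = I*√29153090 ≈ 5399.4*I)
u - c(-222, -19) = I*√29153090 - (-⅙*(-222) - ⅙*(-19)) = I*√29153090 - (37 + 19/6) = I*√29153090 - 1*241/6 = I*√29153090 - 241/6 = -241/6 + I*√29153090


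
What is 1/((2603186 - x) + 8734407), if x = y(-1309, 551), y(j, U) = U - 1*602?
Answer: 1/11337644 ≈ 8.8202e-8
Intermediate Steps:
y(j, U) = -602 + U (y(j, U) = U - 602 = -602 + U)
x = -51 (x = -602 + 551 = -51)
1/((2603186 - x) + 8734407) = 1/((2603186 - 1*(-51)) + 8734407) = 1/((2603186 + 51) + 8734407) = 1/(2603237 + 8734407) = 1/11337644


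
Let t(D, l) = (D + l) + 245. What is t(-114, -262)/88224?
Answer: -131/88224 ≈ -0.0014849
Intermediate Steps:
t(D, l) = 245 + D + l
t(-114, -262)/88224 = (245 - 114 - 262)/88224 = -131*1/88224 = -131/88224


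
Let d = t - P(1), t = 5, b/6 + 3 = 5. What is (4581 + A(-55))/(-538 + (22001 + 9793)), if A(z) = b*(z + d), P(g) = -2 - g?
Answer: 4017/31256 ≈ 0.12852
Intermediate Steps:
b = 12 (b = -18 + 6*5 = -18 + 30 = 12)
d = 8 (d = 5 - (-2 - 1*1) = 5 - (-2 - 1) = 5 - 1*(-3) = 5 + 3 = 8)
A(z) = 96 + 12*z (A(z) = 12*(z + 8) = 12*(8 + z) = 96 + 12*z)
(4581 + A(-55))/(-538 + (22001 + 9793)) = (4581 + (96 + 12*(-55)))/(-538 + (22001 + 9793)) = (4581 + (96 - 660))/(-538 + 31794) = (4581 - 564)/31256 = 4017*(1/31256) = 4017/31256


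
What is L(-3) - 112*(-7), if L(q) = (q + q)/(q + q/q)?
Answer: 787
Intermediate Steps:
L(q) = 2*q/(1 + q) (L(q) = (2*q)/(q + 1) = (2*q)/(1 + q) = 2*q/(1 + q))
L(-3) - 112*(-7) = 2*(-3)/(1 - 3) - 112*(-7) = 2*(-3)/(-2) + 784 = 2*(-3)*(-½) + 784 = 3 + 784 = 787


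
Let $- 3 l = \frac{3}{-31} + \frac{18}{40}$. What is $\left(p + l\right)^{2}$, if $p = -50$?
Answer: $\frac{965531329}{384400} \approx 2511.8$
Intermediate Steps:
$l = - \frac{73}{620}$ ($l = - \frac{\frac{3}{-31} + \frac{18}{40}}{3} = - \frac{3 \left(- \frac{1}{31}\right) + 18 \cdot \frac{1}{40}}{3} = - \frac{- \frac{3}{31} + \frac{9}{20}}{3} = \left(- \frac{1}{3}\right) \frac{219}{620} = - \frac{73}{620} \approx -0.11774$)
$\left(p + l\right)^{2} = \left(-50 - \frac{73}{620}\right)^{2} = \left(- \frac{31073}{620}\right)^{2} = \frac{965531329}{384400}$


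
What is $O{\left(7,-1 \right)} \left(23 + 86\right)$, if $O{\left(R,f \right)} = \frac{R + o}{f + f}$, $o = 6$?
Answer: $- \frac{1417}{2} \approx -708.5$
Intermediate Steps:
$O{\left(R,f \right)} = \frac{6 + R}{2 f}$ ($O{\left(R,f \right)} = \frac{R + 6}{f + f} = \frac{6 + R}{2 f}$)
$O{\left(7,-1 \right)} \left(23 + 86\right) = \frac{6 + 7}{2 \left(-1\right)} \left(23 + 86\right) = \frac{1}{2} \left(-1\right) 13 \cdot 109 = \left(- \frac{13}{2}\right) 109 = - \frac{1417}{2}$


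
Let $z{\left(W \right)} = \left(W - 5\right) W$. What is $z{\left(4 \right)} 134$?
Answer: $-536$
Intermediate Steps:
$z{\left(W \right)} = W \left(-5 + W\right)$ ($z{\left(W \right)} = \left(-5 + W\right) W = W \left(-5 + W\right)$)
$z{\left(4 \right)} 134 = 4 \left(-5 + 4\right) 134 = 4 \left(-1\right) 134 = \left(-4\right) 134 = -536$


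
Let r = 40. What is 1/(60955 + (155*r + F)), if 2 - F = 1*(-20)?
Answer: 1/67177 ≈ 1.4886e-5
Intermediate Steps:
F = 22 (F = 2 - (-20) = 2 - 1*(-20) = 2 + 20 = 22)
1/(60955 + (155*r + F)) = 1/(60955 + (155*40 + 22)) = 1/(60955 + (6200 + 22)) = 1/(60955 + 6222) = 1/67177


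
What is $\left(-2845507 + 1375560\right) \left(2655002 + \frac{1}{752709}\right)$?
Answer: $- \frac{2937606616089207793}{752709} \approx -3.9027 \cdot 10^{12}$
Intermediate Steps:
$\left(-2845507 + 1375560\right) \left(2655002 + \frac{1}{752709}\right) = - 1469947 \left(2655002 + \frac{1}{752709}\right) = \left(-1469947\right) \frac{1998443900419}{752709} = - \frac{2937606616089207793}{752709}$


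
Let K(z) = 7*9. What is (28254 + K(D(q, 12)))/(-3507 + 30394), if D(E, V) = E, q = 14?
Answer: 28317/26887 ≈ 1.0532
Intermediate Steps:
K(z) = 63
(28254 + K(D(q, 12)))/(-3507 + 30394) = (28254 + 63)/(-3507 + 30394) = 28317/26887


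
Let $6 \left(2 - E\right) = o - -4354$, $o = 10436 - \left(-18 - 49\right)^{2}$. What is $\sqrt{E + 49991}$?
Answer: $\frac{\sqrt{1737942}}{6} \approx 219.72$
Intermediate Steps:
$o = 5947$ ($o = 10436 - \left(-67\right)^{2} = 10436 - 4489 = 5947$)
$E = - \frac{10289}{6}$ ($E = 2 - \frac{5947 - -4354}{6} = 2 - \frac{5947 + 4354}{6} = 2 - \frac{10301}{6} = - \frac{10289}{6} \approx -1714.8$)
$\sqrt{E + 49991} = \sqrt{- \frac{10289}{6} + 49991} = \sqrt{\frac{289657}{6}} = \frac{\sqrt{1737942}}{6}$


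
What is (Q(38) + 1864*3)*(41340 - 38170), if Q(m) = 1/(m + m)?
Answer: 673613905/38 ≈ 1.7727e+7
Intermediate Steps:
Q(m) = 1/(2*m)
(Q(38) + 1864*3)*(41340 - 38170) = ((1/2)/38 + 1864*3)*(41340 - 38170) = ((1/2)*(1/38) + 5592)*3170 = (1/76 + 5592)*3170 = (424993/76)*3170 = 673613905/38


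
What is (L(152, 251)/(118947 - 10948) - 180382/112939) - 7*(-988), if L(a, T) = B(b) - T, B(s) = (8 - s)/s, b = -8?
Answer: 84337010656691/12197299061 ≈ 6914.4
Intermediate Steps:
B(s) = (8 - s)/s
L(a, T) = -2 - T (L(a, T) = (8 - 1*(-8))/(-8) - T = -(8 + 8)/8 - T = -⅛*16 - T = -2 - T)
(L(152, 251)/(118947 - 10948) - 180382/112939) - 7*(-988) = ((-2 - 1*251)/(118947 - 10948) - 180382/112939) - 7*(-988) = ((-2 - 251)/107999 - 180382*1/112939) + 6916 = (-253*1/107999 - 180382/112939) + 6916 = (-253/107999 - 180382/112939) + 6916 = -19509649185/12197299061 + 6916 = 84337010656691/12197299061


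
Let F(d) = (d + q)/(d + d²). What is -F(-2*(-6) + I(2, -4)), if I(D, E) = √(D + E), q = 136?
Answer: (-√2 + 148*I)/(-154*I + 25*√2) ≈ -0.91492 + 0.20087*I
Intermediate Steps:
F(d) = (136 + d)/(d + d²) (F(d) = (d + 136)/(d + d²) = (136 + d)/(d + d²))
-F(-2*(-6) + I(2, -4)) = -(136 + (-2*(-6) + √(2 - 4)))/((-2*(-6) + √(2 - 4))*(1 + (-2*(-6) + √(2 - 4)))) = -(136 + (12 + √(-2)))/((12 + √(-2))*(1 + (12 + √(-2)))) = -(136 + (12 + I*√2))/((12 + I*√2)*(1 + (12 + I*√2))) = -(148 + I*√2)/((12 + I*√2)*(13 + I*√2))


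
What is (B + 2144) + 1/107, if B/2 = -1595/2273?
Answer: 521105327/243211 ≈ 2142.6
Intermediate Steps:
B = -3190/2273 (B = 2*(-1595/2273) = -3190/2273 ≈ -1.4034)
(B + 2144) + 1/107 = (-3190/2273 + 2144) + 1/107 = 4870122/2273 + 1/107 = 521105327/243211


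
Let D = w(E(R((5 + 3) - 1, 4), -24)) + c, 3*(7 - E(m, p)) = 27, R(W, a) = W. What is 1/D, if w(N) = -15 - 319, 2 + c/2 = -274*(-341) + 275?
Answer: 1/187080 ≈ 5.3453e-6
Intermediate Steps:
E(m, p) = -2 (E(m, p) = 7 - ⅓*27 = 7 - 9 = -2)
c = 187414 (c = -4 + 2*(-274*(-341) + 275) = -4 + 2*(93434 + 275) = -4 + 2*93709 = -4 + 187418 = 187414)
w(N) = -334
D = 187080 (D = -334 + 187414 = 187080)
1/D = 1/187080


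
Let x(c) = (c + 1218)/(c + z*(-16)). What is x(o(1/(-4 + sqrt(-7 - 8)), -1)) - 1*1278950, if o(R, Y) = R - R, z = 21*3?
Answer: -30694829/24 ≈ -1.2790e+6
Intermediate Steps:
z = 63
o(R, Y) = 0
x(c) = (1218 + c)/(-1008 + c) (x(c) = (c + 1218)/(c + 63*(-16)) = (1218 + c)/(c - 1008) = (1218 + c)/(-1008 + c))
x(o(1/(-4 + sqrt(-7 - 8)), -1)) - 1*1278950 = (1218 + 0)/(-1008 + 0) - 1*1278950 = 1218/(-1008) - 1278950 = -1/1008*1218 - 1278950 = -29/24 - 1278950 = -30694829/24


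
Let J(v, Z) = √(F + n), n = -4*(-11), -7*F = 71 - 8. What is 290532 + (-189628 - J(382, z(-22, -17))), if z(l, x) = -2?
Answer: 100904 - √35 ≈ 1.0090e+5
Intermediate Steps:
F = -9 (F = -(71 - 8)/7 = -⅐*63 = -9)
n = 44
J(v, Z) = √35 (J(v, Z) = √(-9 + 44) = √35)
290532 + (-189628 - J(382, z(-22, -17))) = 290532 + (-189628 - √35) = 100904 - √35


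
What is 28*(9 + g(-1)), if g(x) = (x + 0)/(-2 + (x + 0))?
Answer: 784/3 ≈ 261.33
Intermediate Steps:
g(x) = x/(-2 + x)
28*(9 + g(-1)) = 28*(9 - 1/(-2 - 1)) = 28*(9 - 1/(-3)) = 28*(9 - 1*(-⅓)) = 28*(9 + ⅓) = 28*(28/3) = 784/3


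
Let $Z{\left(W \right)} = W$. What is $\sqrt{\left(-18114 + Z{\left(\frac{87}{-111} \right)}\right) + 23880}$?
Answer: $\frac{\sqrt{7892581}}{37} \approx 75.929$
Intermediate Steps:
$\sqrt{\left(-18114 + Z{\left(\frac{87}{-111} \right)}\right) + 23880} = \sqrt{\left(-18114 + \frac{87}{-111}\right) + 23880} = \sqrt{\left(-18114 + 87 \left(- \frac{1}{111}\right)\right) + 23880} = \sqrt{\left(-18114 - \frac{29}{37}\right) + 23880} = \sqrt{- \frac{670247}{37} + 23880} = \sqrt{\frac{213313}{37}} = \frac{\sqrt{7892581}}{37}$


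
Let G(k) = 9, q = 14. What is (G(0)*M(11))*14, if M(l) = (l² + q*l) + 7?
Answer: 35532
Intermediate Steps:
M(l) = 7 + l² + 14*l (M(l) = (l² + 14*l) + 7 = 7 + l² + 14*l)
(G(0)*M(11))*14 = (9*(7 + 11² + 14*11))*14 = (9*(7 + 121 + 154))*14 = (9*282)*14 = 2538*14 = 35532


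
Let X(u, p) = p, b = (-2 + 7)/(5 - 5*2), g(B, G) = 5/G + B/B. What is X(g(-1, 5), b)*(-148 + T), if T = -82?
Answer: 230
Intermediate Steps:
g(B, G) = 1 + 5/G (g(B, G) = 5/G + 1 = 1 + 5/G)
b = -1 (b = 5/(5 - 10) = 5/(-5) = 5*(-⅕) = -1)
X(g(-1, 5), b)*(-148 + T) = -(-148 - 82) = -1*(-230) = 230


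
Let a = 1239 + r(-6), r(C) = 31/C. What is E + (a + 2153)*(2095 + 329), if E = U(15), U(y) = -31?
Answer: 8209653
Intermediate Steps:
a = 7403/6 (a = 1239 + 31/(-6) = 1239 + 31*(-1/6) = 1239 - 31/6 = 7403/6 ≈ 1233.8)
E = -31
E + (a + 2153)*(2095 + 329) = -31 + (7403/6 + 2153)*(2095 + 329) = -31 + (20321/6)*2424 = -31 + 8209684 = 8209653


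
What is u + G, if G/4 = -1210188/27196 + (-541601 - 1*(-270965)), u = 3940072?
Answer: 19427122684/6799 ≈ 2.8574e+6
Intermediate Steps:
G = -7361426844/6799 (G = 4*(-1210188/27196 + (-541601 - 1*(-270965))) = 4*(-1210188*1/27196 + (-541601 + 270965)) = 4*(-302547/6799 - 270636) = 4*(-1840356711/6799) = -7361426844/6799 ≈ -1.0827e+6)
u + G = 3940072 - 7361426844/6799 = 19427122684/6799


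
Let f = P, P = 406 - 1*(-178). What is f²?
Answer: 341056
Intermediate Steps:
P = 584 (P = 406 + 178 = 584)
f = 584
f² = 584² = 341056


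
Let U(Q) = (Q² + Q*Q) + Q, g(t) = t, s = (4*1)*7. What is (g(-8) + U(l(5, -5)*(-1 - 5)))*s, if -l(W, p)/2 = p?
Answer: 199696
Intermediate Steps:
l(W, p) = -2*p
s = 28 (s = 4*7 = 28)
U(Q) = Q + 2*Q² (U(Q) = (Q² + Q²) + Q = 2*Q² + Q = Q + 2*Q²)
(g(-8) + U(l(5, -5)*(-1 - 5)))*s = (-8 + ((-2*(-5))*(-1 - 5))*(1 + 2*((-2*(-5))*(-1 - 5))))*28 = (-8 + (10*(-6))*(1 + 2*(10*(-6))))*28 = (-8 - 60*(1 + 2*(-60)))*28 = (-8 - 60*(1 - 120))*28 = (-8 - 60*(-119))*28 = (-8 + 7140)*28 = 7132*28 = 199696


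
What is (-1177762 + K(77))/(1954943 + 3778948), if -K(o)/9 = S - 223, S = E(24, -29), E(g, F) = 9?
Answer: -1175836/5733891 ≈ -0.20507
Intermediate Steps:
S = 9
K(o) = 1926 (K(o) = -9*(9 - 223) = -9*(-214) = 1926)
(-1177762 + K(77))/(1954943 + 3778948) = (-1177762 + 1926)/(1954943 + 3778948) = -1175836/5733891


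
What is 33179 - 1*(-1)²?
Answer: 33178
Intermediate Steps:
33179 - 1*(-1)² = 33179 - 1*1 = 33179 - 1 = 33178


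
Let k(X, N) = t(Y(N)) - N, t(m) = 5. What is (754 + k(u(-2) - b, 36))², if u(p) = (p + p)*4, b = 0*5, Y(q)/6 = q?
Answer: 522729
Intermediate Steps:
Y(q) = 6*q
b = 0
u(p) = 8*p (u(p) = (2*p)*4 = 8*p)
k(X, N) = 5 - N
(754 + k(u(-2) - b, 36))² = (754 + (5 - 1*36))² = (754 + (5 - 36))² = (754 - 31)² = 723² = 522729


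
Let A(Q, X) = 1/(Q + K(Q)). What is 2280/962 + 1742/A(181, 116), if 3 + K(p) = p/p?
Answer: 149985598/481 ≈ 3.1182e+5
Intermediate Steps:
K(p) = -2 (K(p) = -3 + p/p = -3 + 1 = -2)
A(Q, X) = 1/(-2 + Q) (A(Q, X) = 1/(Q - 2) = 1/(-2 + Q))
2280/962 + 1742/A(181, 116) = 2280/962 + 1742/(1/(-2 + 181)) = 2280*(1/962) + 1742/(1/179) = 1140/481 + 1742/(1/179) = 1140/481 + 1742*179 = 1140/481 + 311818 = 149985598/481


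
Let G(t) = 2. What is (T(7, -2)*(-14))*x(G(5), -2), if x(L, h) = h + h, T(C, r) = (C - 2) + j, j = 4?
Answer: 504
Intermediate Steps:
T(C, r) = 2 + C (T(C, r) = (C - 2) + 4 = (-2 + C) + 4 = 2 + C)
x(L, h) = 2*h
(T(7, -2)*(-14))*x(G(5), -2) = ((2 + 7)*(-14))*(2*(-2)) = (9*(-14))*(-4) = -126*(-4) = 504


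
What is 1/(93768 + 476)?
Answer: 1/94244 ≈ 1.0611e-5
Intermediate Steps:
1/(93768 + 476) = 1/94244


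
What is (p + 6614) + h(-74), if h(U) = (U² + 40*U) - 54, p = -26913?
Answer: -17837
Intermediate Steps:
h(U) = -54 + U² + 40*U
(p + 6614) + h(-74) = (-26913 + 6614) + (-54 + (-74)² + 40*(-74)) = -20299 + (-54 + 5476 - 2960) = -20299 + 2462 = -17837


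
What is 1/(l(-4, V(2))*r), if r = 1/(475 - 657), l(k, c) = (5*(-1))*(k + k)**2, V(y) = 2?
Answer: 91/160 ≈ 0.56875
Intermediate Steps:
l(k, c) = -20*k**2 (l(k, c) = -5*4*k**2 = -20*k**2)
r = -1/182 (r = 1/(-182) = -1/182 ≈ -0.0054945)
1/(l(-4, V(2))*r) = 1/(-20*(-4)**2*(-1/182)) = 1/(-20*16*(-1/182)) = 1/(-320*(-1/182)) = 1/(160/91) = 91/160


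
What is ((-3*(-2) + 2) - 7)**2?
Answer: 1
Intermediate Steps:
((-3*(-2) + 2) - 7)**2 = ((6 + 2) - 7)**2 = (8 - 7)**2 = 1**2 = 1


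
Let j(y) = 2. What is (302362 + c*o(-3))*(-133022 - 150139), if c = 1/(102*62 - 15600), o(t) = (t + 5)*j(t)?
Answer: -66182038521599/773 ≈ -8.5617e+10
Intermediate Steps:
o(t) = 10 + 2*t (o(t) = (t + 5)*2 = (5 + t)*2 = 10 + 2*t)
c = -1/9276 (c = 1/(6324 - 15600) = 1/(-9276) = -1/9276 ≈ -0.00010781)
(302362 + c*o(-3))*(-133022 - 150139) = (302362 - (10 + 2*(-3))/9276)*(-133022 - 150139) = (302362 - (10 - 6)/9276)*(-283161) = (302362 - 1/9276*4)*(-283161) = (302362 - 1/2319)*(-283161) = (701177477/2319)*(-283161) = -66182038521599/773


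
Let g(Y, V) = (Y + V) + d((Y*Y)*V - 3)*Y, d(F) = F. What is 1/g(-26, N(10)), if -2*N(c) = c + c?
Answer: 1/175802 ≈ 5.6882e-6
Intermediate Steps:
N(c) = -c (N(c) = -(c + c)/2 = -c)
g(Y, V) = V + Y + Y*(-3 + V*Y²) (g(Y, V) = (Y + V) + ((Y*Y)*V - 3)*Y = (V + Y) + (Y²*V - 3)*Y = (V + Y) + (V*Y² - 3)*Y = (V + Y) + (-3 + V*Y²)*Y = (V + Y) + Y*(-3 + V*Y²) = V + Y + Y*(-3 + V*Y²))
1/g(-26, N(10)) = 1/(-1*10 - 2*(-26) - 1*10*(-26)³) = 1/(-10 + 52 - 10*(-17576)) = 1/(-10 + 52 + 175760) = 1/175802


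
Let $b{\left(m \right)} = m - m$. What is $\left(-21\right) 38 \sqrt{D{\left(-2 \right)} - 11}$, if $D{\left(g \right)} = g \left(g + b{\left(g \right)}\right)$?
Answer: $- 798 i \sqrt{7} \approx - 2111.3 i$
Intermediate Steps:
$b{\left(m \right)} = 0$
$D{\left(g \right)} = g^{2}$ ($D{\left(g \right)} = g \left(g + 0\right) = g g = g^{2}$)
$\left(-21\right) 38 \sqrt{D{\left(-2 \right)} - 11} = \left(-21\right) 38 \sqrt{\left(-2\right)^{2} - 11} = - 798 \sqrt{4 - 11} = - 798 \sqrt{-7} = - 798 i \sqrt{7}$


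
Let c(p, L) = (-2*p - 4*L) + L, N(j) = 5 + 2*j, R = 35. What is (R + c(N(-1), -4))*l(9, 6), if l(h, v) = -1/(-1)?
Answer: 41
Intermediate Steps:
l(h, v) = 1 (l(h, v) = -1*(-1) = 1)
c(p, L) = -3*L - 2*p (c(p, L) = (-4*L - 2*p) + L = -3*L - 2*p)
(R + c(N(-1), -4))*l(9, 6) = (35 + (-3*(-4) - 2*(5 + 2*(-1))))*1 = (35 + (12 - 2*(5 - 2)))*1 = (35 + (12 - 2*3))*1 = (35 + (12 - 6))*1 = (35 + 6)*1 = 41*1 = 41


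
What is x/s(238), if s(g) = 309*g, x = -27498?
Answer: -4583/12257 ≈ -0.37391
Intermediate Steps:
x/s(238) = -27498/(309*238) = -27498/73542 = -27498*1/73542 = -4583/12257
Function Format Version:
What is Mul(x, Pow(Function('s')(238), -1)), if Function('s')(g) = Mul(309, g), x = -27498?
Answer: Rational(-4583, 12257) ≈ -0.37391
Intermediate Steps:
Mul(x, Pow(Function('s')(238), -1)) = Mul(-27498, Pow(Mul(309, 238), -1)) = Mul(-27498, Pow(73542, -1)) = Mul(-27498, Rational(1, 73542)) = Rational(-4583, 12257)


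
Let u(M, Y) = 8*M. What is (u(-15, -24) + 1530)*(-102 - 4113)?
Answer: -5943150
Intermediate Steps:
(u(-15, -24) + 1530)*(-102 - 4113) = (8*(-15) + 1530)*(-102 - 4113) = (-120 + 1530)*(-4215) = 1410*(-4215) = -5943150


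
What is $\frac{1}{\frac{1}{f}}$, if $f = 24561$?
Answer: $24561$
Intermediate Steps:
$\frac{1}{\frac{1}{f}} = \frac{1}{\frac{1}{24561}} = 24561$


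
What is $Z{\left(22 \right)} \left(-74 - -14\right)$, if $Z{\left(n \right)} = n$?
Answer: $-1320$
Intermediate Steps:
$Z{\left(22 \right)} \left(-74 - -14\right) = 22 \left(-74 - -14\right) = 22 \left(-74 + 14\right) = 22 \left(-60\right) = -1320$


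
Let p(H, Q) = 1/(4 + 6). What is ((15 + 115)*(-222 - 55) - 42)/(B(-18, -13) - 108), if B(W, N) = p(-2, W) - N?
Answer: 360520/949 ≈ 379.89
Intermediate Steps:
p(H, Q) = ⅒ (p(H, Q) = 1/10 = ⅒)
B(W, N) = ⅒ - N
((15 + 115)*(-222 - 55) - 42)/(B(-18, -13) - 108) = ((15 + 115)*(-222 - 55) - 42)/((⅒ - 1*(-13)) - 108) = (130*(-277) - 42)/((⅒ + 13) - 108) = (-36010 - 42)/(131/10 - 108) = -36052/(-949/10) = -36052*(-10/949) = 360520/949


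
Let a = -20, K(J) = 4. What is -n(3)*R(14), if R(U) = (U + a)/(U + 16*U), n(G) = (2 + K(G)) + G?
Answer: 27/119 ≈ 0.22689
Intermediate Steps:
n(G) = 6 + G (n(G) = (2 + 4) + G = 6 + G)
R(U) = (-20 + U)/(17*U) (R(U) = (U - 20)/(U + 16*U) = (-20 + U)/((17*U)) = (-20 + U)*(1/(17*U)) = (-20 + U)/(17*U))
-n(3)*R(14) = -(6 + 3)*(1/17)*(-20 + 14)/14 = -9*(1/17)*(1/14)*(-6) = -9*(-3)/119 = -1*(-27/119) = 27/119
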